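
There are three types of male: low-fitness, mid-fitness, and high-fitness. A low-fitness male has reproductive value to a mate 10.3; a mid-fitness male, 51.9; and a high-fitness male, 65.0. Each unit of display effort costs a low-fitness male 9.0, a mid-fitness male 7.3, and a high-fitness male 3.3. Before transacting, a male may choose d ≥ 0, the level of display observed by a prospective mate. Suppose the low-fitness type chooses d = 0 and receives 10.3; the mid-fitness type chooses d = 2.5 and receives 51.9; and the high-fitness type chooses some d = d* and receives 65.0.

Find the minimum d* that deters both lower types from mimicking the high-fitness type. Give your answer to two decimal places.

6.08

Low-fitness type (on-path payoff 10.3) won't mimic when 10.3 ≥ 65.0 − 9.0·d*, i.e. d* ≥ 6.08.
Mid-fitness type (on-path payoff 51.9 − 7.3×2.5 = 33.65) won't mimic when 33.65 ≥ 65.0 − 7.3·d*, i.e. d* ≥ 4.29.
Both must hold, so d* = max(6.08, 4.29) = 6.08. The low-fitness type's constraint binds.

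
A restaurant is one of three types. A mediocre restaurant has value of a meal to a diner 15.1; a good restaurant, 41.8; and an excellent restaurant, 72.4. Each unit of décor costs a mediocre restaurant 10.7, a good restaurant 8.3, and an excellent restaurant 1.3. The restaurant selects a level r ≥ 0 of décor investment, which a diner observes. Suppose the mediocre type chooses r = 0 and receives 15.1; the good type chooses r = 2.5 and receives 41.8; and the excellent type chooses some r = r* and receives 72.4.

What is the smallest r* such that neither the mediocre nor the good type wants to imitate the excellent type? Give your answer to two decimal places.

Good type (on-path payoff 41.8 − 8.3×2.5 = 21.05) won't mimic when 21.05 ≥ 72.4 − 8.3·r*, i.e. r* ≥ 6.19.
Mediocre type (on-path payoff 15.1) won't mimic when 15.1 ≥ 72.4 − 10.7·r*, i.e. r* ≥ 5.36.
Both must hold, so r* = max(5.36, 6.19) = 6.19. The good type's constraint binds.

6.19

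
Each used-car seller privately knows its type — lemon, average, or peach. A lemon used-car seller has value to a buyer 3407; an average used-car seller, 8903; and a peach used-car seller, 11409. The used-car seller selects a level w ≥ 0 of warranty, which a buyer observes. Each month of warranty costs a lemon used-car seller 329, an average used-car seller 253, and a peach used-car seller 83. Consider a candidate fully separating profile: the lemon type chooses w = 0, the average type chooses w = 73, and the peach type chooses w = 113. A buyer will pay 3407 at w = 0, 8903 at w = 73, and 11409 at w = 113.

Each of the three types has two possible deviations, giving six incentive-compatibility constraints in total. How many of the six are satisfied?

3

Average (own payoff 8903 − 253×73 = -9566): to w=0 gives 3407 → profitable ✗; to w=113 gives 11409 − 253×113 = -17180 → no gain ✓.
Peach (own payoff 11409 − 83×113 = 2030): to w=0 gives 3407 → profitable ✗; to w=73 gives 8903 − 83×73 = 2844 → profitable ✗.
Lemon (own payoff 3407): to w=73 gives 8903 − 329×73 = -15114 → no gain ✓; to w=113 gives 11409 − 329×113 = -25768 → no gain ✓.
3 of the 6 constraints hold; not an equilibrium.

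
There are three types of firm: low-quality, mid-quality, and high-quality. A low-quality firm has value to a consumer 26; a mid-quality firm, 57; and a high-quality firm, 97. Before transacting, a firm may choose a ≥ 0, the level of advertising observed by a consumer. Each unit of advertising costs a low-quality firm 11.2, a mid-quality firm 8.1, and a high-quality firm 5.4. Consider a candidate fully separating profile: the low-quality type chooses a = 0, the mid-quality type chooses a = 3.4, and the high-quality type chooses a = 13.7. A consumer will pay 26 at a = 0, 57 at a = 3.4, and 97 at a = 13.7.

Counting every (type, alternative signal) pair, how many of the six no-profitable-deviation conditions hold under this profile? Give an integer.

Mid-quality (own payoff 57 − 8.1×3.4 = 29.46): to a=0 gives 26 → no gain ✓; to a=13.7 gives 97 − 8.1×13.7 = -13.97 → no gain ✓.
Low-quality (own payoff 26): to a=3.4 gives 57 − 11.2×3.4 = 18.92 → no gain ✓; to a=13.7 gives 97 − 11.2×13.7 = -56.44 → no gain ✓.
High-quality (own payoff 97 − 5.4×13.7 = 23.02): to a=0 gives 26 → profitable ✗; to a=3.4 gives 57 − 5.4×3.4 = 38.64 → profitable ✗.
4 of the 6 constraints hold; not an equilibrium.

4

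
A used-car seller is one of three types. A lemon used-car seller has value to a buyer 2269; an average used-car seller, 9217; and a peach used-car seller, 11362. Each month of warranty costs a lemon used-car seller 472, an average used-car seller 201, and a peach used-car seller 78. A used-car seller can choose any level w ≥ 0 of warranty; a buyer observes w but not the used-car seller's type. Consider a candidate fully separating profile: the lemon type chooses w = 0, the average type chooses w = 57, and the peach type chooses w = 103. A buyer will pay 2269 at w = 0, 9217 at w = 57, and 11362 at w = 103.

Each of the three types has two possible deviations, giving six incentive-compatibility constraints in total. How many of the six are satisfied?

Lemon (own payoff 2269): to w=57 gives 9217 − 472×57 = -17687 → no gain ✓; to w=103 gives 11362 − 472×103 = -37254 → no gain ✓.
Average (own payoff 9217 − 201×57 = -2240): to w=0 gives 2269 → profitable ✗; to w=103 gives 11362 − 201×103 = -9341 → no gain ✓.
Peach (own payoff 11362 − 78×103 = 3328): to w=0 gives 2269 → no gain ✓; to w=57 gives 9217 − 78×57 = 4771 → profitable ✗.
4 of the 6 constraints hold; not an equilibrium.

4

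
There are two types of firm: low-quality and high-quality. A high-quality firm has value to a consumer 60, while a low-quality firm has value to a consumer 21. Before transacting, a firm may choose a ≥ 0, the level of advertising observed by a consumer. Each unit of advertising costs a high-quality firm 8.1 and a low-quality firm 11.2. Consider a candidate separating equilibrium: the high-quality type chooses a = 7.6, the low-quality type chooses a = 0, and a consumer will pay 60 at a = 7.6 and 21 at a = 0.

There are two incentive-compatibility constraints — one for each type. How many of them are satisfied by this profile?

1

Low-quality type: stay at 0 → 21; mimic → 60 − 11.2 × 7.6 = -25.12. IC holds (21 ≥ -25.12).
High-quality type: signal → 60 − 8.1 × 7.6 = -1.56; deviate to 0 → 21. IC fails (-1.56 < 21).
1 of 2 constraints hold, so this profile is not an equilibrium.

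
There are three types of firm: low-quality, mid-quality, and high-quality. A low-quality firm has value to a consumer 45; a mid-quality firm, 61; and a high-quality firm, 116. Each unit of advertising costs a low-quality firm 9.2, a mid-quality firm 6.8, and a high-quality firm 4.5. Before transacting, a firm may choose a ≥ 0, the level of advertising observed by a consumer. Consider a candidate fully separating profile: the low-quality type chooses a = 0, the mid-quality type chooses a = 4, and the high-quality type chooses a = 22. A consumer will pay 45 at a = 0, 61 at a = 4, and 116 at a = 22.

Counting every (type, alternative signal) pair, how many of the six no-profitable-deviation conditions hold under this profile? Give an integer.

3

Low-quality (own payoff 45): to a=4 gives 61 − 9.2×4 = 24.2 → no gain ✓; to a=22 gives 116 − 9.2×22 = -86.4 → no gain ✓.
High-quality (own payoff 116 − 4.5×22 = 17): to a=0 gives 45 → profitable ✗; to a=4 gives 61 − 4.5×4 = 43 → profitable ✗.
Mid-quality (own payoff 61 − 6.8×4 = 33.8): to a=0 gives 45 → profitable ✗; to a=22 gives 116 − 6.8×22 = -33.6 → no gain ✓.
3 of the 6 constraints hold; not an equilibrium.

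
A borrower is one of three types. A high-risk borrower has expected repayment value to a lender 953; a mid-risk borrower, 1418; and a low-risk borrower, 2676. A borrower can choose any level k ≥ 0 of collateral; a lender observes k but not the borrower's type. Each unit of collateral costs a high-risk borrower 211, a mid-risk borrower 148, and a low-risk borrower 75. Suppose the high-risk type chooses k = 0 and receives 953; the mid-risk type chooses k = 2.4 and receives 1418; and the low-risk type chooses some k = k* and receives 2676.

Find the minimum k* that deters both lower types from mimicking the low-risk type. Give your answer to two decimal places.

Mid-risk type (on-path payoff 1418 − 148×2.4 = 1062.8) won't mimic when 1062.8 ≥ 2676 − 148·k*, i.e. k* ≥ 10.90.
High-risk type (on-path payoff 953) won't mimic when 953 ≥ 2676 − 211·k*, i.e. k* ≥ 8.17.
Both must hold, so k* = max(8.17, 10.90) = 10.90. The mid-risk type's constraint binds.

10.90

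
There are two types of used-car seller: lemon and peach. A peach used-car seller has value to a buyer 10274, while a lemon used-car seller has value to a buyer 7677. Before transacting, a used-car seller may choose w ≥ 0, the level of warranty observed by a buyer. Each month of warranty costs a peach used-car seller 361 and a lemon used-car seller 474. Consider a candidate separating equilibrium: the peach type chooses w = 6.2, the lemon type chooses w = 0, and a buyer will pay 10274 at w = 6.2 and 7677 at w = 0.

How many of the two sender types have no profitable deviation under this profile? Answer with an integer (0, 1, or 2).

2

Lemon type: stay at 0 → 7677; mimic → 10274 − 474 × 6.2 = 7335.2. IC holds (7677 ≥ 7335.2).
Peach type: signal → 10274 − 361 × 6.2 = 8035.8; deviate to 0 → 7677. IC holds (8035.8 ≥ 7677).
2 of 2 constraints hold, so this is a separating equilibrium.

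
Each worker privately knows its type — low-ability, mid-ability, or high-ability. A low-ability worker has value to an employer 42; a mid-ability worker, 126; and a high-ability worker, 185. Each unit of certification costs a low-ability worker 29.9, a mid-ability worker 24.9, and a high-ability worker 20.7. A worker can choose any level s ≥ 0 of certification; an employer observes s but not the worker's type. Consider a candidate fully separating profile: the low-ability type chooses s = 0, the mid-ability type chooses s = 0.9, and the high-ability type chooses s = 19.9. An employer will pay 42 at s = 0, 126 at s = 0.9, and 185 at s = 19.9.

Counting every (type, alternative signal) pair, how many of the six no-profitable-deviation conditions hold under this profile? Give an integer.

Low-ability (own payoff 42): to s=0.9 gives 126 − 29.9×0.9 = 99.09 → profitable ✗; to s=19.9 gives 185 − 29.9×19.9 = -410.01 → no gain ✓.
Mid-ability (own payoff 126 − 24.9×0.9 = 103.59): to s=0 gives 42 → no gain ✓; to s=19.9 gives 185 − 24.9×19.9 = -310.51 → no gain ✓.
High-ability (own payoff 185 − 20.7×19.9 = -226.93): to s=0 gives 42 → profitable ✗; to s=0.9 gives 126 − 20.7×0.9 = 107.37 → profitable ✗.
3 of the 6 constraints hold; not an equilibrium.

3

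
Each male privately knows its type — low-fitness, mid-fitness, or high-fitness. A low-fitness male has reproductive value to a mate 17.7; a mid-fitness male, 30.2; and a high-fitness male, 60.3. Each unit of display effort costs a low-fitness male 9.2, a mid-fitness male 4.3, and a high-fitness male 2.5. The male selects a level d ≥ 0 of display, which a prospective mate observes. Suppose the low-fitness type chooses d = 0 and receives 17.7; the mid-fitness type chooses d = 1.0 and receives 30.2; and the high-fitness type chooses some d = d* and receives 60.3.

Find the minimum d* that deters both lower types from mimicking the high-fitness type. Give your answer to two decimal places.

8.00

Low-fitness type (on-path payoff 17.7) won't mimic when 17.7 ≥ 60.3 − 9.2·d*, i.e. d* ≥ 4.63.
Mid-fitness type (on-path payoff 30.2 − 4.3×1.0 = 25.9) won't mimic when 25.9 ≥ 60.3 − 4.3·d*, i.e. d* ≥ 8.00.
Both must hold, so d* = max(4.63, 8.00) = 8.00. The mid-fitness type's constraint binds.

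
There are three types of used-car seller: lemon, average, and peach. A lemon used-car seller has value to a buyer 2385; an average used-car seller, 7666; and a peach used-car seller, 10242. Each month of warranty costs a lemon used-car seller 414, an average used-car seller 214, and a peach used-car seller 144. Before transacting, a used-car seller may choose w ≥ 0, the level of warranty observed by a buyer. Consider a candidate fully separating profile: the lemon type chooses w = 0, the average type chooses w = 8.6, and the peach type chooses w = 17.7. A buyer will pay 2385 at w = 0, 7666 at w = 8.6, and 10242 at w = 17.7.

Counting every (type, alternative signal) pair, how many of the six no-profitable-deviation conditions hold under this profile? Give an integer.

Peach (own payoff 10242 − 144×17.7 = 7693.2): to w=0 gives 2385 → no gain ✓; to w=8.6 gives 7666 − 144×8.6 = 6427.6 → no gain ✓.
Average (own payoff 7666 − 214×8.6 = 5825.6): to w=0 gives 2385 → no gain ✓; to w=17.7 gives 10242 − 214×17.7 = 6454.2 → profitable ✗.
Lemon (own payoff 2385): to w=8.6 gives 7666 − 414×8.6 = 4105.6 → profitable ✗; to w=17.7 gives 10242 − 414×17.7 = 2914.2 → profitable ✗.
3 of the 6 constraints hold; not an equilibrium.

3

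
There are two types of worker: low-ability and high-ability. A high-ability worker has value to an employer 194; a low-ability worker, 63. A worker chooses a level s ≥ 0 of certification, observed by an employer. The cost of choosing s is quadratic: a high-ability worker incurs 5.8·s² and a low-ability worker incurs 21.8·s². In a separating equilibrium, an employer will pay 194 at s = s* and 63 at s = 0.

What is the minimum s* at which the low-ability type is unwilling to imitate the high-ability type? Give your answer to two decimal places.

The low-ability type at s = 0 receives 63; imitating at s* yields 194 − 21.8·s*².
Indifference: 63 = 194 − 21.8·s*², so s*² = (194 − 63) / 21.8 ≈ 6.0092.
s* = √6.0092 ≈ 2.45.

2.45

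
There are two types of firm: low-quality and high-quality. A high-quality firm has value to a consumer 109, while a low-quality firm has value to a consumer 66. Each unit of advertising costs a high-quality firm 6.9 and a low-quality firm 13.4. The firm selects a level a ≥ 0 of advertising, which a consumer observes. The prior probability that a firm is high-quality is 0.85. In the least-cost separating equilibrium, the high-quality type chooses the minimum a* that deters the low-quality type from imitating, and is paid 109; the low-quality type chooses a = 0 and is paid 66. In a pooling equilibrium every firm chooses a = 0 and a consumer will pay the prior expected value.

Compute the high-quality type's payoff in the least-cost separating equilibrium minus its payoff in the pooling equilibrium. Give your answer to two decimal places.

-15.69

Least-cost separating signal: a* solves 66 = 109 − 13.4·a*, so a* = (109 − 66)/13.4 ≈ 3.2090.
High-quality type's separating payoff: 109 − 6.9 × a* = 109 − 6.9 × (109 − 66)/13.4 = 109 − 296.7/13.4 ≈ 86.8582.
Pooling payoff: 0.85 × 109 + 0.15 × 66 = 102.55.
Difference: 86.8582 − 102.55 = -15.6918, i.e. -15.69 to two decimal places.
The high-quality type would prefer the pooling outcome.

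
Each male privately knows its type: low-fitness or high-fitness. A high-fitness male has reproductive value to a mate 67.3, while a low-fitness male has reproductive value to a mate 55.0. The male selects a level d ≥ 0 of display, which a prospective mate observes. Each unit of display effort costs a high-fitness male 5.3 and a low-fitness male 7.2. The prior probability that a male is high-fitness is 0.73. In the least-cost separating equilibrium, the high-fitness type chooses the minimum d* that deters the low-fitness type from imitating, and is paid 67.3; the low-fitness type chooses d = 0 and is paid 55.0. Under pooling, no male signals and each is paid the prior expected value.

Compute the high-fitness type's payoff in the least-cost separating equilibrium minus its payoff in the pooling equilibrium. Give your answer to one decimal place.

-5.7

Least-cost separating signal: d* solves 55.0 = 67.3 − 7.2·d*, so d* = (67.3 − 55.0)/7.2 ≈ 1.7083.
High-fitness type's separating payoff: 67.3 − 5.3 × d* = 67.3 − 5.3 × (67.3 − 55.0)/7.2 = 67.3 − 65.19/7.2 ≈ 58.246.
Pooling payoff: 0.73 × 67.3 + 0.27 × 55.0 = 63.979.
Difference: 58.246 − 63.979 = -5.733, i.e. -5.7 to one decimal place.
The high-fitness type would prefer the pooling outcome.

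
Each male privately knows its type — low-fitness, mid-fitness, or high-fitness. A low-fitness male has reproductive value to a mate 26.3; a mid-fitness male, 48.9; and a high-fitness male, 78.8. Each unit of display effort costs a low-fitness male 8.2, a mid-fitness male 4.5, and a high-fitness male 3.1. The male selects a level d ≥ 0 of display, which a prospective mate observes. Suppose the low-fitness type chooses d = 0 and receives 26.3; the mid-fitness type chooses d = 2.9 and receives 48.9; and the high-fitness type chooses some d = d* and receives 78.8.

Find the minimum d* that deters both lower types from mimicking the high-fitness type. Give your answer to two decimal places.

9.54

Mid-fitness type (on-path payoff 48.9 − 4.5×2.9 = 35.85) won't mimic when 35.85 ≥ 78.8 − 4.5·d*, i.e. d* ≥ 9.54.
Low-fitness type (on-path payoff 26.3) won't mimic when 26.3 ≥ 78.8 − 8.2·d*, i.e. d* ≥ 6.40.
Both must hold, so d* = max(6.40, 9.54) = 9.54. The mid-fitness type's constraint binds.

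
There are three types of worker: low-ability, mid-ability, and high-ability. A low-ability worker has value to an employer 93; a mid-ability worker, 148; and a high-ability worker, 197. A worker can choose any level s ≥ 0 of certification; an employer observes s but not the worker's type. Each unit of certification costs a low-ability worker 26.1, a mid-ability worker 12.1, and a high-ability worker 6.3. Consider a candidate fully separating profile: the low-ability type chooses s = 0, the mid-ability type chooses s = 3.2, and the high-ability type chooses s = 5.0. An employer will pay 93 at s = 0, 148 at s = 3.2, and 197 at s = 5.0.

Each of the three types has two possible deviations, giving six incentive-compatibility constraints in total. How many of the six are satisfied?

5

High-ability (own payoff 197 − 6.3×5.0 = 165.5): to s=0 gives 93 → no gain ✓; to s=3.2 gives 148 − 6.3×3.2 = 127.84 → no gain ✓.
Low-ability (own payoff 93): to s=3.2 gives 148 − 26.1×3.2 = 64.48 → no gain ✓; to s=5.0 gives 197 − 26.1×5.0 = 66.5 → no gain ✓.
Mid-ability (own payoff 148 − 12.1×3.2 = 109.28): to s=0 gives 93 → no gain ✓; to s=5.0 gives 197 − 12.1×5.0 = 136.5 → profitable ✗.
5 of the 6 constraints hold; not an equilibrium.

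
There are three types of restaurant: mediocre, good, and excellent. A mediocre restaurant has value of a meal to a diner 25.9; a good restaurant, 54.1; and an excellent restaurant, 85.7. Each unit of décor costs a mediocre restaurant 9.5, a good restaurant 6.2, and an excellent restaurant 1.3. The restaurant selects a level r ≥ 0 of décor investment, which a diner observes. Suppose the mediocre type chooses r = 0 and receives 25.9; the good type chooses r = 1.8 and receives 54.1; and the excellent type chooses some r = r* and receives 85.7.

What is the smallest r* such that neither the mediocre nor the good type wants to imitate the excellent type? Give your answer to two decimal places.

6.90

Mediocre type (on-path payoff 25.9) won't mimic when 25.9 ≥ 85.7 − 9.5·r*, i.e. r* ≥ 6.29.
Good type (on-path payoff 54.1 − 6.2×1.8 = 42.94) won't mimic when 42.94 ≥ 85.7 − 6.2·r*, i.e. r* ≥ 6.90.
Both must hold, so r* = max(6.29, 6.90) = 6.90. The good type's constraint binds.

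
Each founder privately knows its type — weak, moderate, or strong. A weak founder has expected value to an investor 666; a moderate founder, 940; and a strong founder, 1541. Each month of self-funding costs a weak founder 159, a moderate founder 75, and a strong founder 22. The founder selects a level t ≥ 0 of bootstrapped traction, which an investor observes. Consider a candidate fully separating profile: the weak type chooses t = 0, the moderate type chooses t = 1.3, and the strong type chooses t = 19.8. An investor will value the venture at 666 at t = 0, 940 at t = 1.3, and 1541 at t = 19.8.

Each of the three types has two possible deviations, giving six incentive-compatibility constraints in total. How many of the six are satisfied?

Moderate (own payoff 940 − 75×1.3 = 842.5): to t=0 gives 666 → no gain ✓; to t=19.8 gives 1541 − 75×19.8 = 56 → no gain ✓.
Strong (own payoff 1541 − 22×19.8 = 1105.4): to t=0 gives 666 → no gain ✓; to t=1.3 gives 940 − 22×1.3 = 911.4 → no gain ✓.
Weak (own payoff 666): to t=1.3 gives 940 − 159×1.3 = 733.3 → profitable ✗; to t=19.8 gives 1541 − 159×19.8 = -1607.2 → no gain ✓.
5 of the 6 constraints hold; not an equilibrium.

5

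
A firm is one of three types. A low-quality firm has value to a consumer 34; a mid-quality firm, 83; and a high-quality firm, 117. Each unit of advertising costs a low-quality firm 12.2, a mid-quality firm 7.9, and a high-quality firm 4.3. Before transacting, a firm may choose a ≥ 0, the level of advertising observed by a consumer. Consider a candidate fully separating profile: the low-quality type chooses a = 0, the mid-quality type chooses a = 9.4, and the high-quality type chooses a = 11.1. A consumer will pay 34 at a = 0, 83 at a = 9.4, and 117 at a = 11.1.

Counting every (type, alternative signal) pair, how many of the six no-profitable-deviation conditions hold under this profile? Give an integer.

4

High-quality (own payoff 117 − 4.3×11.1 = 69.27): to a=0 gives 34 → no gain ✓; to a=9.4 gives 83 − 4.3×9.4 = 42.58 → no gain ✓.
Mid-quality (own payoff 83 − 7.9×9.4 = 8.74): to a=0 gives 34 → profitable ✗; to a=11.1 gives 117 − 7.9×11.1 = 29.31 → profitable ✗.
Low-quality (own payoff 34): to a=9.4 gives 83 − 12.2×9.4 = -31.68 → no gain ✓; to a=11.1 gives 117 − 12.2×11.1 = -18.42 → no gain ✓.
4 of the 6 constraints hold; not an equilibrium.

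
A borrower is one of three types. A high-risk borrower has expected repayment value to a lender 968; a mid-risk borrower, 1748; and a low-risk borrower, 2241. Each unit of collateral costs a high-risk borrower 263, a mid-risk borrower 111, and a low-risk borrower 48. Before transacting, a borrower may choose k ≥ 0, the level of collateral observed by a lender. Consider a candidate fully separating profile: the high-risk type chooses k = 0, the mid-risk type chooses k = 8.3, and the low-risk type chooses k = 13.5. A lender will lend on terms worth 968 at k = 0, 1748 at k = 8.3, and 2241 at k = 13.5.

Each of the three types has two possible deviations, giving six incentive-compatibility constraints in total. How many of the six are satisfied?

High-risk (own payoff 968): to k=8.3 gives 1748 − 263×8.3 = -434.9 → no gain ✓; to k=13.5 gives 2241 − 263×13.5 = -1309.5 → no gain ✓.
Low-risk (own payoff 2241 − 48×13.5 = 1593): to k=0 gives 968 → no gain ✓; to k=8.3 gives 1748 − 48×8.3 = 1349.6 → no gain ✓.
Mid-risk (own payoff 1748 − 111×8.3 = 826.7): to k=0 gives 968 → profitable ✗; to k=13.5 gives 2241 − 111×13.5 = 742.5 → no gain ✓.
5 of the 6 constraints hold; not an equilibrium.

5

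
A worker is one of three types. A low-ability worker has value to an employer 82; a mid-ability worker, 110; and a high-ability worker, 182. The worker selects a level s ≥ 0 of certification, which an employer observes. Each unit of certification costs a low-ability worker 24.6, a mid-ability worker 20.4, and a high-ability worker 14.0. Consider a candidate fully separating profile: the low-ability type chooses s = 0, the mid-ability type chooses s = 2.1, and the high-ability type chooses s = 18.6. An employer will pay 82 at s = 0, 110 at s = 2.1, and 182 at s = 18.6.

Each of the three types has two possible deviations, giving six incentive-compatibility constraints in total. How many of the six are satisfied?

3

Mid-ability (own payoff 110 − 20.4×2.1 = 67.16): to s=0 gives 82 → profitable ✗; to s=18.6 gives 182 − 20.4×18.6 = -197.44 → no gain ✓.
Low-ability (own payoff 82): to s=2.1 gives 110 − 24.6×2.1 = 58.34 → no gain ✓; to s=18.6 gives 182 − 24.6×18.6 = -275.56 → no gain ✓.
High-ability (own payoff 182 − 14.0×18.6 = -78.4): to s=0 gives 82 → profitable ✗; to s=2.1 gives 110 − 14.0×2.1 = 80.6 → profitable ✗.
3 of the 6 constraints hold; not an equilibrium.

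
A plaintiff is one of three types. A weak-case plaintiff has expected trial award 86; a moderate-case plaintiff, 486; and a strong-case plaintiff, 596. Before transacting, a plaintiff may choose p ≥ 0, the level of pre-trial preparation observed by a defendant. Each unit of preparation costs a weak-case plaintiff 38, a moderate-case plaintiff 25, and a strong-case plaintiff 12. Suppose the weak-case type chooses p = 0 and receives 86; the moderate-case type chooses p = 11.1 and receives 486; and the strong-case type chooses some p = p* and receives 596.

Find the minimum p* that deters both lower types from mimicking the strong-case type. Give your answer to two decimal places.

Moderate-case type (on-path payoff 486 − 25×11.1 = 208.5) won't mimic when 208.5 ≥ 596 − 25·p*, i.e. p* ≥ 15.50.
Weak-case type (on-path payoff 86) won't mimic when 86 ≥ 596 − 38·p*, i.e. p* ≥ 13.42.
Both must hold, so p* = max(13.42, 15.50) = 15.50. The moderate-case type's constraint binds.

15.50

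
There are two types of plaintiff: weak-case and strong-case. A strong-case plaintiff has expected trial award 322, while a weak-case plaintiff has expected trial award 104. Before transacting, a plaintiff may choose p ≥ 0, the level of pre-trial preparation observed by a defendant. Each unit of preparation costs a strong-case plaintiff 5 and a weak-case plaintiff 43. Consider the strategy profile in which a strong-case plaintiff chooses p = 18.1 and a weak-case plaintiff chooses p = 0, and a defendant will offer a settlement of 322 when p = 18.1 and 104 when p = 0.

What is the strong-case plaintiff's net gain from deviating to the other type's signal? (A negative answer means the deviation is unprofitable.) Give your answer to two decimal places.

-127.50

Playing p = 18.1 the strong-case plaintiff receives 322 − 5 × 18.1 = 231.5.
Deviating to p = 0 yields 104 instead.
Gain from deviating: 104 − 231.5 = -127.50.
The gain is negative, so the strong-case type's incentive-compatibility constraint is satisfied.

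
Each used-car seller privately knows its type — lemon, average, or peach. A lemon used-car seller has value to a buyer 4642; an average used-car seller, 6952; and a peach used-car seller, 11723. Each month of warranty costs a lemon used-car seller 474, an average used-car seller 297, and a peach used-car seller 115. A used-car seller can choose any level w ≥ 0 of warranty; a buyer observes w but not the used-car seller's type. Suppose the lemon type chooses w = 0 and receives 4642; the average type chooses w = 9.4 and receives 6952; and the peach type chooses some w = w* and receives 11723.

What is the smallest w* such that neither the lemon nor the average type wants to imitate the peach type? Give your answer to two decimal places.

Lemon type (on-path payoff 4642) won't mimic when 4642 ≥ 11723 − 474·w*, i.e. w* ≥ 14.94.
Average type (on-path payoff 6952 − 297×9.4 = 4160.2) won't mimic when 4160.2 ≥ 11723 − 297·w*, i.e. w* ≥ 25.46.
Both must hold, so w* = max(14.94, 25.46) = 25.46. The average type's constraint binds.

25.46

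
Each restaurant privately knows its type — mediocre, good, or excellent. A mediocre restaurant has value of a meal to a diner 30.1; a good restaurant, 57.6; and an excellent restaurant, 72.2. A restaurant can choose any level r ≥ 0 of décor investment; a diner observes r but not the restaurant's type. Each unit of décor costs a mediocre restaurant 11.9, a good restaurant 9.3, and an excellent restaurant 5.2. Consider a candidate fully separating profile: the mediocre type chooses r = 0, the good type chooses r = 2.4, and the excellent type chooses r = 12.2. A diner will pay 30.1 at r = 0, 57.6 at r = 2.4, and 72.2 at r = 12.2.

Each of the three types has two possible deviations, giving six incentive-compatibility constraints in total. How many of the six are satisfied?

4

Good (own payoff 57.6 − 9.3×2.4 = 35.28): to r=0 gives 30.1 → no gain ✓; to r=12.2 gives 72.2 − 9.3×12.2 = -41.26 → no gain ✓.
Mediocre (own payoff 30.1): to r=2.4 gives 57.6 − 11.9×2.4 = 29.04 → no gain ✓; to r=12.2 gives 72.2 − 11.9×12.2 = -72.98 → no gain ✓.
Excellent (own payoff 72.2 − 5.2×12.2 = 8.76): to r=0 gives 30.1 → profitable ✗; to r=2.4 gives 57.6 − 5.2×2.4 = 45.12 → profitable ✗.
4 of the 6 constraints hold; not an equilibrium.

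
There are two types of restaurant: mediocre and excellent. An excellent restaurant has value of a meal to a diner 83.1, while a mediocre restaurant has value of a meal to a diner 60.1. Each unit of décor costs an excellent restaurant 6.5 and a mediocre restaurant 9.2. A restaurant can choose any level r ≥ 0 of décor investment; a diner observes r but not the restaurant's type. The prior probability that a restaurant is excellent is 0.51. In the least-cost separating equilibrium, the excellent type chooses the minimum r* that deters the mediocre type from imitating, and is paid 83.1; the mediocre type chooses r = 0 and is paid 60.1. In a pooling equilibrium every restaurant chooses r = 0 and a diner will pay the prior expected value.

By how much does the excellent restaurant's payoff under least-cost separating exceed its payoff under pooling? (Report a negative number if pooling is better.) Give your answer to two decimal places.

-4.98

Least-cost separating signal: r* solves 60.1 = 83.1 − 9.2·r*, so r* = (83.1 − 60.1)/9.2 = 2.5.
Excellent type's separating payoff: 83.1 − 6.5 × r* = 83.1 − 6.5 × (83.1 − 60.1)/9.2 = 83.1 − 149.5/9.2 = 66.85.
Pooling payoff: 0.51 × 83.1 + 0.49 × 60.1 = 71.83.
Difference: 66.85 − 71.83 = -4.98.
The excellent type would prefer the pooling outcome.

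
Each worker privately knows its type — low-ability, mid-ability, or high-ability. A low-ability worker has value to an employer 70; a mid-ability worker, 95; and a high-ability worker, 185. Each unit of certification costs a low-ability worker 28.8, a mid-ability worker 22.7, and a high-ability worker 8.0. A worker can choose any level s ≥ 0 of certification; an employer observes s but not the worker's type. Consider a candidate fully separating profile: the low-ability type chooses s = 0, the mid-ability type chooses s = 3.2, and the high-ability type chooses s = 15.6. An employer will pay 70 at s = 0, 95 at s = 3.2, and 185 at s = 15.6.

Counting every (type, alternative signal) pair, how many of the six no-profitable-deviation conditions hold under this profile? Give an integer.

3

High-ability (own payoff 185 − 8.0×15.6 = 60.2): to s=0 gives 70 → profitable ✗; to s=3.2 gives 95 − 8.0×3.2 = 69.4 → profitable ✗.
Low-ability (own payoff 70): to s=3.2 gives 95 − 28.8×3.2 = 2.84 → no gain ✓; to s=15.6 gives 185 − 28.8×15.6 = -264.28 → no gain ✓.
Mid-ability (own payoff 95 − 22.7×3.2 = 22.36): to s=0 gives 70 → profitable ✗; to s=15.6 gives 185 − 22.7×15.6 = -169.12 → no gain ✓.
3 of the 6 constraints hold; not an equilibrium.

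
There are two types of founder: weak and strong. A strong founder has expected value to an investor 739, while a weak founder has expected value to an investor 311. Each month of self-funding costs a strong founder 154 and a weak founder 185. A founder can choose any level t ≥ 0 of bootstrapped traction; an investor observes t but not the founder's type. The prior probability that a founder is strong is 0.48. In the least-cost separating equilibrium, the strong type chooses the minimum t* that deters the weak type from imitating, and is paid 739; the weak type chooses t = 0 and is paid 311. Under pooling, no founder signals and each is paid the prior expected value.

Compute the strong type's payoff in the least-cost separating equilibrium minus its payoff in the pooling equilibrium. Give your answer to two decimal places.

Least-cost separating signal: t* solves 311 = 739 − 185·t*, so t* = (739 − 311)/185 ≈ 2.3135.
Strong type's separating payoff: 739 − 154 × t* = 739 − 154 × (739 − 311)/185 = 739 − 65912/185 ≈ 382.7189.
Pooling payoff: 0.48 × 739 + 0.52 × 311 = 516.44.
Difference: 382.7189 − 516.44 = -133.7211, i.e. -133.72 to two decimal places.
The strong type would prefer the pooling outcome.

-133.72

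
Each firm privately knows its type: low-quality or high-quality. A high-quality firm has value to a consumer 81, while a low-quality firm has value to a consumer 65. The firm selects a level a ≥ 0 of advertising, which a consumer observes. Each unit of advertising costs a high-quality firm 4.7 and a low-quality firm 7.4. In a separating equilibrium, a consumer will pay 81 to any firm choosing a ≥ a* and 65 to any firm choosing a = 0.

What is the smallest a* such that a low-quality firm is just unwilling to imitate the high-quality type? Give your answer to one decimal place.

A low-quality firm choosing a = 0 receives 65.
Imitating at a* instead would pay 81 at cost 7.4·a*, netting 81 − 7.4·a*.
Indifference: 65 = 81 − 7.4·a*, so a* = (81 − 65) / 7.4 ≈ 2.2.
At a* the low-quality type's incentive constraint just binds; the high-quality type strictly prefers a* since its per-unit cost is lower.

2.2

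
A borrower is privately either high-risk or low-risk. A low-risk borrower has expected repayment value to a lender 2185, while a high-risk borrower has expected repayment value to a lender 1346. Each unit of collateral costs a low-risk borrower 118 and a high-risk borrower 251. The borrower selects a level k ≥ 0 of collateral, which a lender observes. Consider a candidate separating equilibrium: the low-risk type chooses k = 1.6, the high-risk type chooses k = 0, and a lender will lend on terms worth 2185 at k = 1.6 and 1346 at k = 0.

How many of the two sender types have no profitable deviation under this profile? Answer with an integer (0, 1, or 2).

Low-risk type: signal → 2185 − 118 × 1.6 = 1996.2; deviate to 0 → 1346. IC holds (1996.2 ≥ 1346).
High-risk type: stay at 0 → 1346; mimic → 2185 − 251 × 1.6 = 1783.4. IC fails (1346 < 1783.4).
1 of 2 constraints hold, so this profile is not an equilibrium.

1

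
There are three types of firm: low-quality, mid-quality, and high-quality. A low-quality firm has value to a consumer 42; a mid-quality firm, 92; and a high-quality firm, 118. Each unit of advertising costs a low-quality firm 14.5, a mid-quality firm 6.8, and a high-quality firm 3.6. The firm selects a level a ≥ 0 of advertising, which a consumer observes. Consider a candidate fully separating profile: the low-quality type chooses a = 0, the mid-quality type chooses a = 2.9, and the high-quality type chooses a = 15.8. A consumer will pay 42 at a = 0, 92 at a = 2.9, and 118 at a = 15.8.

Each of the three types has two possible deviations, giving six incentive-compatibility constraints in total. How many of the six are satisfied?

4

Mid-quality (own payoff 92 − 6.8×2.9 = 72.28): to a=0 gives 42 → no gain ✓; to a=15.8 gives 118 − 6.8×15.8 = 10.56 → no gain ✓.
Low-quality (own payoff 42): to a=2.9 gives 92 − 14.5×2.9 = 49.95 → profitable ✗; to a=15.8 gives 118 − 14.5×15.8 = -111.1 → no gain ✓.
High-quality (own payoff 118 − 3.6×15.8 = 61.12): to a=0 gives 42 → no gain ✓; to a=2.9 gives 92 − 3.6×2.9 = 81.56 → profitable ✗.
4 of the 6 constraints hold; not an equilibrium.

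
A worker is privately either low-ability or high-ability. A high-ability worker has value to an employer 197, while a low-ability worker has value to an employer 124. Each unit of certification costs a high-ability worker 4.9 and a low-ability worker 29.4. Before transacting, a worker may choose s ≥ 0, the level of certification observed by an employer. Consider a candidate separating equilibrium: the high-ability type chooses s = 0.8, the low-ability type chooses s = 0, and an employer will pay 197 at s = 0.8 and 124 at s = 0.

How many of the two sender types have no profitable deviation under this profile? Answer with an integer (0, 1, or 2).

1

Low-ability type: stay at 0 → 124; mimic → 197 − 29.4 × 0.8 = 173.48. IC fails (124 < 173.48).
High-ability type: signal → 197 − 4.9 × 0.8 = 193.08; deviate to 0 → 124. IC holds (193.08 ≥ 124).
1 of 2 constraints hold, so this profile is not an equilibrium.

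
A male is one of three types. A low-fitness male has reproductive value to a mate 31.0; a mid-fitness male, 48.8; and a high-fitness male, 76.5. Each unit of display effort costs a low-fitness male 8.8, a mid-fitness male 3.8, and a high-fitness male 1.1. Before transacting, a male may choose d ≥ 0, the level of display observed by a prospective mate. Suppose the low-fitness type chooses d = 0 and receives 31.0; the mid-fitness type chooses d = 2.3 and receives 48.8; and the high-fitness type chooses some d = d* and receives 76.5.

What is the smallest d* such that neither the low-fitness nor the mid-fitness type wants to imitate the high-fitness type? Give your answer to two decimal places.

Mid-fitness type (on-path payoff 48.8 − 3.8×2.3 = 40.06) won't mimic when 40.06 ≥ 76.5 − 3.8·d*, i.e. d* ≥ 9.59.
Low-fitness type (on-path payoff 31.0) won't mimic when 31.0 ≥ 76.5 − 8.8·d*, i.e. d* ≥ 5.17.
Both must hold, so d* = max(5.17, 9.59) = 9.59. The mid-fitness type's constraint binds.

9.59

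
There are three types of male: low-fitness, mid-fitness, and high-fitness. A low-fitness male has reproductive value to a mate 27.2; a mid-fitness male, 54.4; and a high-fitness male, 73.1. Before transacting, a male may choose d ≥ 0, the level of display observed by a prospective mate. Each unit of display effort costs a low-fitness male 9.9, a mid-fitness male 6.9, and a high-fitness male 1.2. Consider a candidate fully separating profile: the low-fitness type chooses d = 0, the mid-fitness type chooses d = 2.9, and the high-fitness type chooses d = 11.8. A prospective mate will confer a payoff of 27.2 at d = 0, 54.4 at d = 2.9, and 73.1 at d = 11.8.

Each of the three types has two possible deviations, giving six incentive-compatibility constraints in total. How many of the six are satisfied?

6

Low-fitness (own payoff 27.2): to d=2.9 gives 54.4 − 9.9×2.9 = 25.69 → no gain ✓; to d=11.8 gives 73.1 − 9.9×11.8 = -43.72 → no gain ✓.
Mid-fitness (own payoff 54.4 − 6.9×2.9 = 34.39): to d=0 gives 27.2 → no gain ✓; to d=11.8 gives 73.1 − 6.9×11.8 = -8.32 → no gain ✓.
High-fitness (own payoff 73.1 − 1.2×11.8 = 58.94): to d=0 gives 27.2 → no gain ✓; to d=2.9 gives 54.4 − 1.2×2.9 = 50.92 → no gain ✓.
6 of the 6 constraints hold; this profile is a separating equilibrium.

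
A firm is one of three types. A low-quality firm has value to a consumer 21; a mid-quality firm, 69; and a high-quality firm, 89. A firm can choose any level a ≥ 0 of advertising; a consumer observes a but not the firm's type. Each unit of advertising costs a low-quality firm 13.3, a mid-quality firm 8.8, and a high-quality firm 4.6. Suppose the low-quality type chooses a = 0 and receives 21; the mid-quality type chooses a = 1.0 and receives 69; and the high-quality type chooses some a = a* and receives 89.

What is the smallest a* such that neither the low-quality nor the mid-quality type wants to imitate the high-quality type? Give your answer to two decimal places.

5.11

Low-quality type (on-path payoff 21) won't mimic when 21 ≥ 89 − 13.3·a*, i.e. a* ≥ 5.11.
Mid-quality type (on-path payoff 69 − 8.8×1.0 = 60.2) won't mimic when 60.2 ≥ 89 − 8.8·a*, i.e. a* ≥ 3.27.
Both must hold, so a* = max(5.11, 3.27) = 5.11. The low-quality type's constraint binds.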